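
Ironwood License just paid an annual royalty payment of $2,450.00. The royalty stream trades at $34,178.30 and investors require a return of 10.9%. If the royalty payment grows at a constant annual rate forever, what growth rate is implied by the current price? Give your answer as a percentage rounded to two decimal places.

P = D₀(1+g)/(r−g) ⇒ P(r−g) = D₀(1+g) ⇒ g(P+D₀) = P·r − D₀
g = (P·r − D₀)/(P + D₀) = ($34,178.30×0.109 − $2,450.00) / ($34,178.30 + $2,450.00) = 0.034821

3.48%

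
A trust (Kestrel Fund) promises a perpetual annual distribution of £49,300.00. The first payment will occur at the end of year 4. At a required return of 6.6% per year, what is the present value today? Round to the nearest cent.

Value at end of year 3: C / r = £49,300.00 / 0.066 = £746,969.6970
Discount to today: PV = £746,969.6970 / (1 + 0.066)^3 = £746,969.6970 / 1.211355 = £616,639.54

£616639.54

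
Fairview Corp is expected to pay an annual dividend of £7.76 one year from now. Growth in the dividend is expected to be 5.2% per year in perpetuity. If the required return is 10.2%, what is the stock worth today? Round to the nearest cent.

£155.20

Growing perpetuity: P = D₁ / (r − g) = £7.7600 / (0.102 − 0.052) = £155.20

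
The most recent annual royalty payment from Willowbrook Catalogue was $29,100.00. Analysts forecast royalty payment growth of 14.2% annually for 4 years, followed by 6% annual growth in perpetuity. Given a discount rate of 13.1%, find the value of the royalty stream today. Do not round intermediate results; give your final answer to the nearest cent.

$570858.49

D_1 = 33232.20000
D_2 = 37951.17240
D_3 = 43340.23888
D_4 = 49494.55280
Terminal value at year 4: TV = D_4×(1+g_2)/(r−g_2) = 52464.22597/0.071 = 738932.76014
P_0 = D_1/(1+r)^1 + D_2/(1+r)^2 + D_3/(1+r)^3 + D_4/(1+r)^4 + TV/(1+r)^4
    = 29383.02387 + 29668.80041 + 29957.35638 + 30248.71882 + 451600.59086 = 570858.49034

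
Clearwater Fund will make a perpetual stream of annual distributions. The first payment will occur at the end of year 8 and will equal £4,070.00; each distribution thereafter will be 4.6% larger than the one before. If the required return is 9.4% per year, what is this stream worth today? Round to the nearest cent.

Value at end of year 7: C₁ / (r − g) = £4,070.00 / (0.094 − 0.046) = £84,791.6667
Discount to today: PV = £84,791.6667 / (1 + 0.094)^7 = £84,791.6667 / 1.875518 = £45,209.73

£45209.73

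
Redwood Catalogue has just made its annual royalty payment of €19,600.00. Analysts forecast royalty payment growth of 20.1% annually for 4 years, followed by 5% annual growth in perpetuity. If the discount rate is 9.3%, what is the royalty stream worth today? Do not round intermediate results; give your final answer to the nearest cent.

€797476.26

D_1 = 23539.60000
D_2 = 28271.05960
D_3 = 33953.54258
D_4 = 40778.20464
Terminal value at year 4: TV = D_4×(1+g_2)/(r−g_2) = 42817.11487/0.043 = 995746.85744
P_0 = D_1/(1+r)^1 + D_2/(1+r)^2 + D_3/(1+r)^3 + D_4/(1+r)^4 + TV/(1+r)^4
    = 21536.68801 + 23664.74136 + 26003.06896 + 28572.44814 + 697699.31511 = 797476.26159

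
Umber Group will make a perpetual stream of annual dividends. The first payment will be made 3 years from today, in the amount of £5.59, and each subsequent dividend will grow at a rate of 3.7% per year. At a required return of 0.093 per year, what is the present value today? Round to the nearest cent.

Value at end of year 2: C₁ / (r − g) = £5.59 / (0.093 − 0.037) = £99.8214
Discount to today: PV = £99.8214 / (1 + 0.093)^2 = £99.8214 / 1.194649 = £83.56

£83.56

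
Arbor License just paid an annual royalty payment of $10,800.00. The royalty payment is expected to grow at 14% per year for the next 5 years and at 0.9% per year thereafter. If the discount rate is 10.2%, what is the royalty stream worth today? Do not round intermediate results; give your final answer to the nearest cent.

$198668.57

D_1 = 12312.00000
D_2 = 14035.68000
D_3 = 16000.67520
D_4 = 18240.76973
D_5 = 20794.47749
Terminal value at year 5: TV = D_5×(1+g_2)/(r−g_2) = 20981.62779/0.093 = 225608.90094
P_0 = D_1/(1+r)^1 + D_2/(1+r)^2 + D_3/(1+r)^3 + D_4/(1+r)^4 + D_5/(1+r)^5 + TV/(1+r)^5
    = 11172.41379 + 11557.66944 + 11956.20977 + 12368.49286 + 12794.99262 + 138818.79085 = 198668.56933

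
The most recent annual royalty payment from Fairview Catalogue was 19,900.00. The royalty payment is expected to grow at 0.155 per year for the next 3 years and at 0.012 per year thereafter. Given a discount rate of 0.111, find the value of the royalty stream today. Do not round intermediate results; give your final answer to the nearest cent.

293115.82

D_1 = 22984.50000
D_2 = 26547.09750
D_3 = 30661.89761
Terminal value at year 3: TV = D_3×(1+g_2)/(r−g_2) = 31029.84038/0.099 = 313432.73115
P_0 = D_1/(1+r)^1 + D_2/(1+r)^2 + D_3/(1+r)^3 + TV/(1+r)^3
    = 20688.11881 + 21507.45025 + 22359.23046 + 228561.02246 = 293115.82198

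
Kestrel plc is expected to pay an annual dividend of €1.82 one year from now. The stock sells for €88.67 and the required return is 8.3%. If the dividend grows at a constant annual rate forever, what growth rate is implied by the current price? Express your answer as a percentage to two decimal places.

P = D₁/(r−g) ⇒ g = r − D₁/P = 0.083 − €1.82/€88.67 = 0.062474

6.25%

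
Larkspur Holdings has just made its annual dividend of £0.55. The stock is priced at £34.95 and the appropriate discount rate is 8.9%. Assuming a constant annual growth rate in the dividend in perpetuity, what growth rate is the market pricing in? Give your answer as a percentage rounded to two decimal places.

7.21%

P = D₀(1+g)/(r−g) ⇒ P(r−g) = D₀(1+g) ⇒ g(P+D₀) = P·r − D₀
g = (P·r − D₀)/(P + D₀) = (£34.95×0.089 − £0.55) / (£34.95 + £0.55) = 0.072128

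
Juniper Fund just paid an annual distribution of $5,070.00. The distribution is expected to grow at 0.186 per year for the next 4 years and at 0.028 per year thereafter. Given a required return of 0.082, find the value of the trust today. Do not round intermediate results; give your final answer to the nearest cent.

D_1 = 6013.02000
D_2 = 7131.44172
D_3 = 8457.88988
D_4 = 10031.05740
Terminal value at year 4: TV = D_4×(1+g_2)/(r−g_2) = 10311.92700/0.054 = 190961.61120
P_0 = D_1/(1+r)^1 + D_2/(1+r)^2 + D_3/(1+r)^3 + D_4/(1+r)^4 + TV/(1+r)^4
    = 5557.31978 + 6091.47990 + 6676.98259 + 7318.76281 + 139327.55862 = 164972.10370

$164972.10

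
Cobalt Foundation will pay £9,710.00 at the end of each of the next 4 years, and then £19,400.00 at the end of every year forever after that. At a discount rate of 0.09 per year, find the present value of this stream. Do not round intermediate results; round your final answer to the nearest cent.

£184162.67

PV of 4-year annuity: £9,710.00 × [1 − (1+0.09)^−4] / 0.09 = 31457.68001
Perpetuity value at year 4: £19,400.00 / 0.09 = 215555.55556
PV of perpetuity: 215555.55556 / (1+0.09)^4 = 152704.98994
Total PV = 31457.68001 + 152704.98994 = 184162.66995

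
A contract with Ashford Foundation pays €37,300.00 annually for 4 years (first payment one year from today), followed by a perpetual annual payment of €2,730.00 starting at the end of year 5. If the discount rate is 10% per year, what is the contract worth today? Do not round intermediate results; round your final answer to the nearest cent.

€136882.25

PV of 4-year annuity: €37,300.00 × [1 − (1+0.1)^−4] / 0.1 = 118235.98115
Perpetuity value at year 4: €2,730.00 / 0.1 = 27300.00000
PV of perpetuity: 27300.00000 / (1+0.1)^4 = 18646.26733
Total PV = 118235.98115 + 18646.26733 = 136882.24848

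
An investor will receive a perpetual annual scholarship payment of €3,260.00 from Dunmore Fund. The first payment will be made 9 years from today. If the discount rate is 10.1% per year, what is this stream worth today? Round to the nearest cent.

Value at end of year 8: C / r = €3,260.00 / 0.101 = €32,277.2277
Discount to today: PV = €32,277.2277 / (1 + 0.101)^8 = €32,277.2277 / 2.159228 = €14,948.50

€14948.50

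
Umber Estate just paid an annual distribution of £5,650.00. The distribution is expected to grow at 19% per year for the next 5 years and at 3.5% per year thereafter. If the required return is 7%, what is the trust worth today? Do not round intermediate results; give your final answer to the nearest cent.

D_1 = 6723.50000
D_2 = 8000.96500
D_3 = 9521.14835
D_4 = 11330.16654
D_5 = 13482.89818
Terminal value at year 5: TV = D_5×(1+g_2)/(r−g_2) = 13954.79961/0.035 = 398708.56042
P_0 = D_1/(1+r)^1 + D_2/(1+r)^2 + D_3/(1+r)^3 + D_4/(1+r)^4 + D_5/(1+r)^5 + TV/(1+r)^5
    = 6283.64486 + 6988.35269 + 7772.09318 + 8643.72980 + 9613.12006 + 284273.69322 = 323574.63382

£323574.63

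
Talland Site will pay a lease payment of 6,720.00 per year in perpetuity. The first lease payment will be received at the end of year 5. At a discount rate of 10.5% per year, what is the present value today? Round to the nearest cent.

42927.03

Value at end of year 4: C / r = 6,720.00 / 0.105 = 64,000.0000
Discount to today: PV = 64,000.0000 / (1 + 0.105)^4 = 64,000.0000 / 1.490902 = 42,927.03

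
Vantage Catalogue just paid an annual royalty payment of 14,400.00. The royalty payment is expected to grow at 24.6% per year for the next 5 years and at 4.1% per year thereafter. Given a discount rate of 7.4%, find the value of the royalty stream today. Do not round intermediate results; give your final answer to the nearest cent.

D_1 = 17942.40000
D_2 = 22356.23040
D_3 = 27855.86308
D_4 = 34708.40540
D_5 = 43246.67312
Terminal value at year 5: TV = D_5×(1+g_2)/(r−g_2) = 45019.78672/0.033 = 1364235.96124
P_0 = D_1/(1+r)^1 + D_2/(1+r)^2 + D_3/(1+r)^3 + D_4/(1+r)^4 + D_5/(1+r)^5 + TV/(1+r)^5
    = 16706.14525 + 19381.61730 + 22485.56346 + 26086.60342 + 30264.34624 + 954702.55871 = 1069626.83439

1069626.83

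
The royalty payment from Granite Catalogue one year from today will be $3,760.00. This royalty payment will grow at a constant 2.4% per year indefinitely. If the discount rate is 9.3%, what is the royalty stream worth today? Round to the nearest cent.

Growing perpetuity: P = D₁ / (r − g) = $3,760.0000 / (0.093 − 0.024) = $54,492.75

$54492.75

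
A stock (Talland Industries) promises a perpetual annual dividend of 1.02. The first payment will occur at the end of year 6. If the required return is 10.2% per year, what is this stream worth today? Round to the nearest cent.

Value at end of year 5: C / r = 1.02 / 0.102 = 10.0000
Discount to today: PV = 10.0000 / (1 + 0.102)^5 = 10.0000 / 1.625204 = 6.15

6.15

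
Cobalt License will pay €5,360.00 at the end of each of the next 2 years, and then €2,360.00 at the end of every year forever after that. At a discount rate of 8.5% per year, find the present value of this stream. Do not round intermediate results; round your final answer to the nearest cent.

PV of 2-year annuity: €5,360.00 × [1 − (1+0.085)^−2] / 0.085 = 9493.17250
Perpetuity value at year 2: €2,360.00 / 0.085 = 27764.70588
PV of perpetuity: 27764.70588 / (1+0.085)^2 = 23584.87620
Total PV = 9493.17250 + 23584.87620 = 33078.04870

€33078.05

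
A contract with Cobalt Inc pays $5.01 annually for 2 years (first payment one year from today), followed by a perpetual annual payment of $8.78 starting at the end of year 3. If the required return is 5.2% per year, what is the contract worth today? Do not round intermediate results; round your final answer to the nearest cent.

PV of 2-year annuity: $5.01 × [1 − (1+0.052)^−2] / 0.052 = 9.28931
Perpetuity value at year 2: $8.78 / 0.052 = 168.84615
PV of perpetuity: 168.84615 / (1+0.052)^2 = 152.56668
Total PV = 9.28931 + 152.56668 = 161.85599

$161.86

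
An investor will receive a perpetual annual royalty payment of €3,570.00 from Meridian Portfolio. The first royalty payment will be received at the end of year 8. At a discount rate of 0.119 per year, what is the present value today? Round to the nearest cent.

Value at end of year 7: C / r = €3,570.00 / 0.119 = €30,000.0000
Discount to today: PV = €30,000.0000 / (1 + 0.119)^7 = €30,000.0000 / 2.196902 = €13,655.60

€13655.60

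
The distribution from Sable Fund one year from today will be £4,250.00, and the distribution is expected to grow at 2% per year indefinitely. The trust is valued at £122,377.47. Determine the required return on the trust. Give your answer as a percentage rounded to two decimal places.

P = D₁/(r − g) ⇒ r = D₁/P + g = £4,250.0000/£122,377.47 + 0.02 = 0.034729 + 0.02 = 0.054729

5.47%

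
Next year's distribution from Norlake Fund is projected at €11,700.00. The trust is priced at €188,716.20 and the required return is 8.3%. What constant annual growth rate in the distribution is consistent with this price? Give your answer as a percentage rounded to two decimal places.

2.10%

P = D₁/(r−g) ⇒ g = r − D₁/P = 0.083 − €11,700.00/€188,716.20 = 0.021002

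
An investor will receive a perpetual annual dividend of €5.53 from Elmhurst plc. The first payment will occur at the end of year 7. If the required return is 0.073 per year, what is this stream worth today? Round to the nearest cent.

€49.64

Value at end of year 6: C / r = €5.53 / 0.073 = €75.7534
Discount to today: PV = €75.7534 / (1 + 0.073)^6 = €75.7534 / 1.526154 = €49.64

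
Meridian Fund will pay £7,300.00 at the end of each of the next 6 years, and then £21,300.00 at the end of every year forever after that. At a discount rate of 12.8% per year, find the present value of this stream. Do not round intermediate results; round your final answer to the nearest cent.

PV of 6-year annuity: £7,300.00 × [1 − (1+0.128)^−6] / 0.128 = 29345.37252
Perpetuity value at year 6: £21,300.00 / 0.128 = 166406.25000
PV of perpetuity: 166406.25000 / (1+0.128)^6 = 80782.08085
Total PV = 29345.37252 + 80782.08085 = 110127.45338

£110127.45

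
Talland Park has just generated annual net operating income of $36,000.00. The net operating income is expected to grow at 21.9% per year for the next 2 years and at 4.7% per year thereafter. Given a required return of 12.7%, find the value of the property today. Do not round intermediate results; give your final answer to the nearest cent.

D_1 = 43884.00000
D_2 = 53494.59600
Terminal value at year 2: TV = D_2×(1+g_2)/(r−g_2) = 56008.84201/0.08 = 700110.52515
P_0 = D_1/(1+r)^1 + D_2/(1+r)^2 + TV/(1+r)^2
    = 38938.77551 + 42117.45106 + 551212.14077 = 632268.36735

$632268.37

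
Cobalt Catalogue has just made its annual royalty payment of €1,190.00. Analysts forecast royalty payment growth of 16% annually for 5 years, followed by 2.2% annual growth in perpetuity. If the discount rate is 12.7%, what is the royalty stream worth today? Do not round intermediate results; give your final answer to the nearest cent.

D_1 = 1380.40000
D_2 = 1601.26400
D_3 = 1857.46624
D_4 = 2154.66084
D_5 = 2499.40657
Terminal value at year 5: TV = D_5×(1+g_2)/(r−g_2) = 2554.39352/0.105 = 24327.55731
P_0 = D_1/(1+r)^1 + D_2/(1+r)^2 + D_3/(1+r)^3 + D_4/(1+r)^4 + D_5/(1+r)^5 + TV/(1+r)^5
    = 1224.84472 + 1260.70974 + 1297.62493 + 1335.62105 + 1374.72974 + 13380.70278 = 19874.23296

€19874.23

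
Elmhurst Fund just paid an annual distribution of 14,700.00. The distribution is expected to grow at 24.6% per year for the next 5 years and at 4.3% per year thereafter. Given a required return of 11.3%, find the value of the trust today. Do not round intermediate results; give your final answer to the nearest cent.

489581.26

D_1 = 18316.20000
D_2 = 22821.98520
D_3 = 28436.19356
D_4 = 35431.49717
D_5 = 44147.64548
Terminal value at year 5: TV = D_5×(1+g_2)/(r−g_2) = 46045.99424/0.07 = 657799.91765
P_0 = D_1/(1+r)^1 + D_2/(1+r)^2 + D_3/(1+r)^3 + D_4/(1+r)^4 + D_5/(1+r)^5 + TV/(1+r)^5
    = 16456.60377 + 18423.11617 + 20624.62062 + 23089.19793 + 25848.28447 + 385139.43868 = 489581.26165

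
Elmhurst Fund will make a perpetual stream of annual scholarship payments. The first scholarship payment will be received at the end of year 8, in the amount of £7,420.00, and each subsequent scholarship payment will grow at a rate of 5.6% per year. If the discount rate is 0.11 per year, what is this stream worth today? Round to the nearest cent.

£66183.43

Value at end of year 7: C₁ / (r − g) = £7,420.00 / (0.11 − 0.056) = £137,407.4074
Discount to today: PV = £137,407.4074 / (1 + 0.11)^7 = £137,407.4074 / 2.076160 = £66,183.43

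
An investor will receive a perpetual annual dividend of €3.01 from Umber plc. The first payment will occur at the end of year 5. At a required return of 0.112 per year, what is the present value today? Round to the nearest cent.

Value at end of year 4: C / r = €3.01 / 0.112 = €26.8750
Discount to today: PV = €26.8750 / (1 + 0.112)^4 = €26.8750 / 1.529041 = €17.58

€17.58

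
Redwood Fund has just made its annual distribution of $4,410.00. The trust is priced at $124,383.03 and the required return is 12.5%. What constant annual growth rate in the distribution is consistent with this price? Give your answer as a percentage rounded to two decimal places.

P = D₀(1+g)/(r−g) ⇒ P(r−g) = D₀(1+g) ⇒ g(P+D₀) = P·r − D₀
g = (P·r − D₀)/(P + D₀) = ($124,383.03×0.125 − $4,410.00) / ($124,383.03 + $4,410.00) = 0.086479

8.65%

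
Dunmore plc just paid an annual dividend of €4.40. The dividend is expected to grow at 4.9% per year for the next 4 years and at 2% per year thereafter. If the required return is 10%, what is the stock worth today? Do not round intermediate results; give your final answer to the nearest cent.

€62.05

D_1 = 4.61560
D_2 = 4.84176
D_3 = 5.07901
D_4 = 5.32788
Terminal value at year 4: TV = D_4×(1+g_2)/(r−g_2) = 5.43444/0.08 = 67.93050
P_0 = D_1/(1+r)^1 + D_2/(1+r)^2 + D_3/(1+r)^3 + D_4/(1+r)^4 + TV/(1+r)^4
    = 4.19600 + 4.00146 + 3.81594 + 3.63902 + 46.39745 = 62.04986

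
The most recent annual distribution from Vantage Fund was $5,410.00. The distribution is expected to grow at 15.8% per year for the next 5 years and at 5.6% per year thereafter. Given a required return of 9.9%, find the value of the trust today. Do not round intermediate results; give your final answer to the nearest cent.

$204293.98

D_1 = 6264.78000
D_2 = 7254.61524
D_3 = 8400.84445
D_4 = 9728.17787
D_5 = 11265.22997
Terminal value at year 5: TV = D_5×(1+g_2)/(r−g_2) = 11896.08285/0.043 = 276653.08960
P_0 = D_1/(1+r)^1 + D_2/(1+r)^2 + D_3/(1+r)^3 + D_4/(1+r)^4 + D_5/(1+r)^5 + TV/(1+r)^5
    = 5700.43676 + 6006.46567 + 6328.92379 + 6668.69313 + 7026.70304 + 172562.75373 = 204293.97612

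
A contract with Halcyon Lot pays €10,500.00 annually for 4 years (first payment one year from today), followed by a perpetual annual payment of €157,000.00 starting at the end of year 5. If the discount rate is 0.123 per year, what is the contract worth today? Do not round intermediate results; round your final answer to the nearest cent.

PV of 4-year annuity: €10,500.00 × [1 − (1+0.123)^−4] / 0.123 = 31691.70526
Perpetuity value at year 4: €157,000.00 / 0.123 = 1276422.76423
PV of perpetuity: 1276422.76423 / (1+0.123)^4 = 802556.31415
Total PV = 31691.70526 + 802556.31415 = 834248.01941

€834248.02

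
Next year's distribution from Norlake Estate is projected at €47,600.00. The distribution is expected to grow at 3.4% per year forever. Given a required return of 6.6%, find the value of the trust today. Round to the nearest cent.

Growing perpetuity: P = D₁ / (r − g) = €47,600.0000 / (0.066 − 0.034) = €1,487,500.00

€1487500.00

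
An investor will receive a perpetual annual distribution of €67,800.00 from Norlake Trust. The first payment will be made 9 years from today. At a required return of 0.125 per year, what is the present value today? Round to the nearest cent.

€211397.33

Value at end of year 8: C / r = €67,800.00 / 0.125 = €542,400.0000
Discount to today: PV = €542,400.0000 / (1 + 0.125)^8 = €542,400.0000 / 2.565785 = €211,397.33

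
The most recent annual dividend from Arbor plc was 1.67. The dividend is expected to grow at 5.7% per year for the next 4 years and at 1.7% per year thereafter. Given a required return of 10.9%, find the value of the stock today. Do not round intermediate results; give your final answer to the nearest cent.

D_1 = 1.76519
D_2 = 1.86581
D_3 = 1.97216
D_4 = 2.08457
Terminal value at year 4: TV = D_4×(1+g_2)/(r−g_2) = 2.12001/0.092 = 23.04356
P_0 = D_1/(1+r)^1 + D_2/(1+r)^2 + D_3/(1+r)^3 + D_4/(1+r)^4 + TV/(1+r)^4
    = 1.59170 + 1.51706 + 1.44593 + 1.37813 + 15.23433 = 21.16715

21.17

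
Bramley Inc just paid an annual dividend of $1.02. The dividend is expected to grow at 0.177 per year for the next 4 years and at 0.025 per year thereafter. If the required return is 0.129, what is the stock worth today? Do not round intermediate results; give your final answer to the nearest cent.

D_1 = 1.20054
D_2 = 1.41304
D_3 = 1.66314
D_4 = 1.95752
Terminal value at year 4: TV = D_4×(1+g_2)/(r−g_2) = 2.00646/0.104 = 19.29286
P_0 = D_1/(1+r)^1 + D_2/(1+r)^2 + D_3/(1+r)^3 + D_4/(1+r)^4 + TV/(1+r)^4
    = 1.06337 + 1.10858 + 1.15571 + 1.20484 + 11.87465 = 16.40714

$16.41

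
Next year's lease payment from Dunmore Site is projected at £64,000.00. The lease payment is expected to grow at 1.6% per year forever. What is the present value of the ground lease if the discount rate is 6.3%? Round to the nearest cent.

£1361702.13

Growing perpetuity: P = D₁ / (r − g) = £64,000.0000 / (0.063 − 0.016) = £1,361,702.13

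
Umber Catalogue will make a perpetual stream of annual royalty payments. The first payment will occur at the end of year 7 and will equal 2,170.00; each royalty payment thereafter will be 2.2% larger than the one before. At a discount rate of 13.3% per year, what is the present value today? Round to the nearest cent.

9241.82

Value at end of year 6: C₁ / (r − g) = 2,170.00 / (0.133 − 0.022) = 19,549.5495
Discount to today: PV = 19,549.5495 / (1 + 0.133)^6 = 19,549.5495 / 2.115336 = 9,241.82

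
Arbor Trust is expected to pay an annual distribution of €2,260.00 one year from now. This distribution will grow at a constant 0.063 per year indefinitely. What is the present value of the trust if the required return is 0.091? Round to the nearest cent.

€80714.29

Growing perpetuity: P = D₁ / (r − g) = €2,260.0000 / (0.091 − 0.063) = €80,714.29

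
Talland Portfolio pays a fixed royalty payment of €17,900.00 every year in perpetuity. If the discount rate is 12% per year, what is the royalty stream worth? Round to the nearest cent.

Level perpetuity: PV = C / r = €17,900.00 / 0.12 = €149,166.67

€149166.67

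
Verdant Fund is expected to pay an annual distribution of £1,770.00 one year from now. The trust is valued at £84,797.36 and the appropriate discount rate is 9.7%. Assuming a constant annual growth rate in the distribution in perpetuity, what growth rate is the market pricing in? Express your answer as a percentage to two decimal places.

P = D₁/(r−g) ⇒ g = r − D₁/P = 0.097 − £1,770.00/£84,797.36 = 0.076127

7.61%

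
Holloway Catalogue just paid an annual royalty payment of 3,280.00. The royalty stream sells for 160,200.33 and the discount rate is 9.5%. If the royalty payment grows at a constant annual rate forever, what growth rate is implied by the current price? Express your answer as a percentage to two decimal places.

P = D₀(1+g)/(r−g) ⇒ P(r−g) = D₀(1+g) ⇒ g(P+D₀) = P·r − D₀
g = (P·r − D₀)/(P + D₀) = (160,200.33×0.095 − 3,280.00) / (160,200.33 + 3,280.00) = 0.073030

7.30%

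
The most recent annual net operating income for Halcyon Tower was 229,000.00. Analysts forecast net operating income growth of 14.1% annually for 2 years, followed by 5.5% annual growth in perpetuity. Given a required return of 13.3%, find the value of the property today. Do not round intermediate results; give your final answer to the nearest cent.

3604128.94

D_1 = 261289.00000
D_2 = 298130.74900
Terminal value at year 2: TV = D_2×(1+g_2)/(r−g_2) = 314527.94019/0.078 = 4032409.48968
P_0 = D_1/(1+r)^1 + D_2/(1+r)^2 + TV/(1+r)^2
    = 230616.94616 + 232245.30942 + 3141266.68506 = 3604128.94064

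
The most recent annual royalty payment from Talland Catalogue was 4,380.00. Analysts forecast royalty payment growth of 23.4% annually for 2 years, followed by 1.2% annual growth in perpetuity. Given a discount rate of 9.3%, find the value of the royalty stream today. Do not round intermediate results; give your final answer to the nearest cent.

80280.46

D_1 = 5404.92000
D_2 = 6669.67128
Terminal value at year 2: TV = D_2×(1+g_2)/(r−g_2) = 6749.70734/0.081 = 83329.72019
P_0 = D_1/(1+r)^1 + D_2/(1+r)^2 + TV/(1+r)^2
    = 4945.03202 + 5582.95473 + 69752.47139 = 80280.45813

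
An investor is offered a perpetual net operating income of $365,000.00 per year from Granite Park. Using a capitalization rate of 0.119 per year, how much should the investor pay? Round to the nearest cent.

$3067226.89

Level perpetuity: PV = C / r = $365,000.00 / 0.119 = $3,067,226.89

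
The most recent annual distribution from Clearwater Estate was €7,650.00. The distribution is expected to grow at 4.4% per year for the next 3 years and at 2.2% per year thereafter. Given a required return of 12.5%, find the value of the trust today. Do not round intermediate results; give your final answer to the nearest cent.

€80463.30

D_1 = 7986.60000
D_2 = 8338.01040
D_3 = 8704.88286
Terminal value at year 3: TV = D_3×(1+g_2)/(r−g_2) = 8896.39028/0.103 = 86372.72117
P_0 = D_1/(1+r)^1 + D_2/(1+r)^2 + D_3/(1+r)^3 + TV/(1+r)^3
    = 7099.20000 + 6588.05760 + 6113.71745 + 60662.32269 = 80463.29774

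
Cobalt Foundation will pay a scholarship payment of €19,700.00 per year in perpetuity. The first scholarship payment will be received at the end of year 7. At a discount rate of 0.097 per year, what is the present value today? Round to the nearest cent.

Value at end of year 6: C / r = €19,700.00 / 0.097 = €203,092.7835
Discount to today: PV = €203,092.7835 / (1 + 0.097)^6 = €203,092.7835 / 1.742769 = €116,534.56

€116534.56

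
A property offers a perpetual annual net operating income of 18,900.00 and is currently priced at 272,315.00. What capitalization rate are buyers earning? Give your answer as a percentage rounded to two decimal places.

6.94%

P = C/r ⇒ r = C/P = 18,900.00/272,315.00 = 0.069405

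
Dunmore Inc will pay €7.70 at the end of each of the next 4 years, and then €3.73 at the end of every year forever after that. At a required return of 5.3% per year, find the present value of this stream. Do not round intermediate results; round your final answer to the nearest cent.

PV of 4-year annuity: €7.70 × [1 − (1+0.053)^−4] / 0.053 = 27.11461
Perpetuity value at year 4: €3.73 / 0.053 = 70.37736
PV of perpetuity: 70.37736 / (1+0.053)^4 = 57.24262
Total PV = 27.11461 + 57.24262 = 84.35723

€84.36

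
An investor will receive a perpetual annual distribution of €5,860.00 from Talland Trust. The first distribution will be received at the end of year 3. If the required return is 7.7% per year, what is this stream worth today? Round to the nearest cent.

€65610.82

Value at end of year 2: C / r = €5,860.00 / 0.077 = €76,103.8961
Discount to today: PV = €76,103.8961 / (1 + 0.077)^2 = €76,103.8961 / 1.159929 = €65,610.82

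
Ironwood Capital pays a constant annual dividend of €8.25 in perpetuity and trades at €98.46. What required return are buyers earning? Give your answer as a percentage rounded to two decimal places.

P = C/r ⇒ r = C/P = €8.25/€98.46 = 0.083790

8.38%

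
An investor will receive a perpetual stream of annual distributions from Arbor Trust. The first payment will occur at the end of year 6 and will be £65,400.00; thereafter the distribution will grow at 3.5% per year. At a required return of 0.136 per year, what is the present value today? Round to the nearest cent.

Value at end of year 5: C₁ / (r − g) = £65,400.00 / (0.136 − 0.035) = £647,524.7525
Discount to today: PV = £647,524.7525 / (1 + 0.136)^5 = £647,524.7525 / 1.891872 = £342,266.76

£342266.76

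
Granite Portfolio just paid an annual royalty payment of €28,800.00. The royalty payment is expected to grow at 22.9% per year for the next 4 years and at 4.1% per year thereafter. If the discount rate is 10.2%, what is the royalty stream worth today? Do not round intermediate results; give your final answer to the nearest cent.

€912757.81

D_1 = 35395.20000
D_2 = 43500.70080
D_3 = 53462.36128
D_4 = 65705.24202
Terminal value at year 4: TV = D_4×(1+g_2)/(r−g_2) = 68399.15694/0.061 = 1121297.65475
P_0 = D_1/(1+r)^1 + D_2/(1+r)^2 + D_3/(1+r)^3 + D_4/(1+r)^4 + TV/(1+r)^4
    = 32119.05626 + 35820.61719 + 39948.76454 + 44552.66028 + 760316.71064 = 912757.80891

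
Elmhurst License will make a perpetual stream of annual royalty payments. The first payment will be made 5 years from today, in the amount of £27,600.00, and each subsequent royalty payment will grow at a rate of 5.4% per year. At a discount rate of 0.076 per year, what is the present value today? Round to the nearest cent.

Value at end of year 4: C₁ / (r − g) = £27,600.00 / (0.076 − 0.054) = £1,254,545.4545
Discount to today: PV = £1,254,545.4545 / (1 + 0.076)^4 = £1,254,545.4545 / 1.340445 = £935,916.96

£935916.96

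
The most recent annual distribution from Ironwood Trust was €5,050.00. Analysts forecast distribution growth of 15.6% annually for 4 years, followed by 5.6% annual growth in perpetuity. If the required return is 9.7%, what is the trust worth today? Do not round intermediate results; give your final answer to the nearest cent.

€183455.71

D_1 = 5837.80000
D_2 = 6748.49680
D_3 = 7801.26230
D_4 = 9018.25922
Terminal value at year 4: TV = D_4×(1+g_2)/(r−g_2) = 9523.28174/0.041 = 232275.16429
P_0 = D_1/(1+r)^1 + D_2/(1+r)^2 + D_3/(1+r)^3 + D_4/(1+r)^4 + TV/(1+r)^4
    = 5321.60438 + 5607.81646 + 5909.42190 + 6227.24861 + 160389.62266 = 183455.71400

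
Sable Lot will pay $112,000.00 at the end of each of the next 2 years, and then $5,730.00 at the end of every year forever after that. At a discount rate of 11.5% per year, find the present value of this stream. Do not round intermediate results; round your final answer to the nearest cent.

$230614.80

PV of 2-year annuity: $112,000.00 × [1 − (1+0.115)^−2] / 0.115 = 190536.70896
Perpetuity value at year 2: $5,730.00 / 0.115 = 49826.08696
PV of perpetuity: 49826.08696 / (1+0.115)^2 = 40078.09283
Total PV = 190536.70896 + 40078.09283 = 230614.80179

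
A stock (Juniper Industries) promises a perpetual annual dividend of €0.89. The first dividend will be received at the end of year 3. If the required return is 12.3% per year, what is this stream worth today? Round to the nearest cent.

Value at end of year 2: C / r = €0.89 / 0.123 = €7.2358
Discount to today: PV = €7.2358 / (1 + 0.123)^2 = €7.2358 / 1.261129 = €5.74

€5.74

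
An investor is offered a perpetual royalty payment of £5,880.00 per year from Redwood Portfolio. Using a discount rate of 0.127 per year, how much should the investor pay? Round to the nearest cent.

Level perpetuity: PV = C / r = £5,880.00 / 0.127 = £46,299.21

£46299.21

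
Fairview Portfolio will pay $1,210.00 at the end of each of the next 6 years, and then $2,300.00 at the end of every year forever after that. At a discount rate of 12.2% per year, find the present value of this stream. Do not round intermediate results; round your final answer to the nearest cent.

$14396.30

PV of 6-year annuity: $1,210.00 × [1 − (1+0.122)^−6] / 0.122 = 4946.75080
Perpetuity value at year 6: $2,300.00 / 0.122 = 18852.45902
PV of perpetuity: 18852.45902 / (1+0.122)^6 = 9449.54427
Total PV = 4946.75080 + 9449.54427 = 14396.29507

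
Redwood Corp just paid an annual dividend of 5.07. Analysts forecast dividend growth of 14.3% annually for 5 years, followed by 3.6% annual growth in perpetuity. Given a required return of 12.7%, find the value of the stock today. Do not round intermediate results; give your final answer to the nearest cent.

D_1 = 5.79501
D_2 = 6.62370
D_3 = 7.57089
D_4 = 8.65352
D_5 = 9.89098
Terminal value at year 5: TV = D_5×(1+g_2)/(r−g_2) = 10.24705/0.091 = 112.60495
P_0 = D_1/(1+r)^1 + D_2/(1+r)^2 + D_3/(1+r)^3 + D_4/(1+r)^4 + D_5/(1+r)^5 + TV/(1+r)^5
    = 5.14198 + 5.21498 + 5.28902 + 5.36410 + 5.44026 + 61.93525 = 88.38559

88.39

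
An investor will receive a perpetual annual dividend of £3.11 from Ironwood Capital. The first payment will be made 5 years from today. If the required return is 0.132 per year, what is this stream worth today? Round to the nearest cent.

Value at end of year 4: C / r = £3.11 / 0.132 = £23.5606
Discount to today: PV = £23.5606 / (1 + 0.132)^4 = £23.5606 / 1.642047 = £14.35

£14.35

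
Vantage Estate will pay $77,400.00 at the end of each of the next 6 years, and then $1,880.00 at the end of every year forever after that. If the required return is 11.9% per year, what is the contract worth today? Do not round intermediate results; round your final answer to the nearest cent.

PV of 6-year annuity: $77,400.00 × [1 − (1+0.119)^−6] / 0.119 = 319126.23704
Perpetuity value at year 6: $1,880.00 / 0.119 = 15798.31933
PV of perpetuity: 15798.31933 / (1+0.119)^6 = 8046.93269
Total PV = 319126.23704 + 8046.93269 = 327173.16973

$327173.17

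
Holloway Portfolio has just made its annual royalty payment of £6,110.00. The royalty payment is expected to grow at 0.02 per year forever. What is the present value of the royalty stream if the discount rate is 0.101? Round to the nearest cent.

£76940.74

D₁ = D₀ × (1 + g) = £6,110.00 × 1.02 = £6,232.2000
Growing perpetuity: P = D₁ / (r − g) = £6,232.2000 / (0.101 − 0.02) = £76,940.74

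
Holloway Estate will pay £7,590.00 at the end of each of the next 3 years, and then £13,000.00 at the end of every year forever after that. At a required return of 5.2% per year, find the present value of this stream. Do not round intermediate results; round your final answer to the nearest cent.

£235322.27

PV of 3-year annuity: £7,590.00 × [1 − (1+0.052)^−3] / 0.052 = 20592.23505
Perpetuity value at year 3: £13,000.00 / 0.052 = 250000.00000
PV of perpetuity: 250000.00000 / (1+0.052)^3 = 214730.03220
Total PV = 20592.23505 + 214730.03220 = 235322.26724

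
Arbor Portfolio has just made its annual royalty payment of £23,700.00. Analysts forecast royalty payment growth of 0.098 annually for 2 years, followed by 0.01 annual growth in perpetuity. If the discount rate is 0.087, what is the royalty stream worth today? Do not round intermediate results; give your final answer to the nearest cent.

£365315.65

D_1 = 26022.60000
D_2 = 28572.81480
Terminal value at year 2: TV = D_2×(1+g_2)/(r−g_2) = 28858.54295/0.077 = 374786.27205
P_0 = D_1/(1+r)^1 + D_2/(1+r)^2 + TV/(1+r)^2
    = 23939.83441 + 24182.09584 + 317193.72466 = 365315.65491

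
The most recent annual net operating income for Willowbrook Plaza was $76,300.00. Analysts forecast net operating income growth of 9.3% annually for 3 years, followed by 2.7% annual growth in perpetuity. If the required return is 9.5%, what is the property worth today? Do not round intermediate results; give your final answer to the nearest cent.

$1374116.52

D_1 = 83395.90000
D_2 = 91151.71870
D_3 = 99628.82854
Terminal value at year 3: TV = D_3×(1+g_2)/(r−g_2) = 102318.80691/0.068 = 1504688.33691
P_0 = D_1/(1+r)^1 + D_2/(1+r)^2 + D_3/(1+r)^3 + TV/(1+r)^3
    = 76160.63927 + 76021.53308 + 75882.68096 + 1146051.66691 = 1374116.52022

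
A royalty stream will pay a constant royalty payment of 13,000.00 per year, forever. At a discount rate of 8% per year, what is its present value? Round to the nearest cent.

Level perpetuity: PV = C / r = 13,000.00 / 0.08 = 162,500.00

162500.00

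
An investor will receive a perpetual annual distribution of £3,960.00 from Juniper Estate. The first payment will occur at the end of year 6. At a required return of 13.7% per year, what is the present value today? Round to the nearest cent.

£15211.51

Value at end of year 5: C / r = £3,960.00 / 0.137 = £28,905.1095
Discount to today: PV = £28,905.1095 / (1 + 0.137)^5 = £28,905.1095 / 1.900213 = £15,211.51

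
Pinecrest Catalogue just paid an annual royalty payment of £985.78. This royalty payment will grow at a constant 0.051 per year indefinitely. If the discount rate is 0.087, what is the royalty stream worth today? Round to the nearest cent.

D₁ = D₀ × (1 + g) = £985.78 × 1.051 = £1,036.0548
Growing perpetuity: P = D₁ / (r − g) = £1,036.0548 / (0.087 − 0.051) = £28,779.30

£28779.30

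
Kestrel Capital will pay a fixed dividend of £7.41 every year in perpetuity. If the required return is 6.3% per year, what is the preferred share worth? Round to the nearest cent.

£117.62

Level perpetuity: PV = C / r = £7.41 / 0.063 = £117.62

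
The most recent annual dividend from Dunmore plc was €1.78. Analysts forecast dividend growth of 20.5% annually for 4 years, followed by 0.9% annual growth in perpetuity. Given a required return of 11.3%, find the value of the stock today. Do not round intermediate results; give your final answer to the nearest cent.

D_1 = 2.14490
D_2 = 2.58460
D_3 = 3.11445
D_4 = 3.75291
Terminal value at year 4: TV = D_4×(1+g_2)/(r−g_2) = 3.78669/0.104 = 36.41045
P_0 = D_1/(1+r)^1 + D_2/(1+r)^2 + D_3/(1+r)^3 + D_4/(1+r)^4 + TV/(1+r)^4
    = 1.92713 + 2.08643 + 2.25889 + 2.44561 + 23.72714 = 32.44521

€32.45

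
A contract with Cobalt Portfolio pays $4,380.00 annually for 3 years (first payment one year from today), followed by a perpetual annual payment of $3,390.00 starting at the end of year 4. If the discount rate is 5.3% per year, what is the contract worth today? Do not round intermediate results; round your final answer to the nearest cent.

PV of 3-year annuity: $4,380.00 × [1 − (1+0.053)^−3] / 0.053 = 11861.09074
Perpetuity value at year 3: $3,390.00 / 0.053 = 63962.26415
PV of perpetuity: 63962.26415 / (1+0.053)^3 = 54782.10488
Total PV = 11861.09074 + 54782.10488 = 66643.19562

$66643.20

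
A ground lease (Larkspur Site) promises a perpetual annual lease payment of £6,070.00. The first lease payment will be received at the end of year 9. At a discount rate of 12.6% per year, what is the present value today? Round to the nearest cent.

Value at end of year 8: C / r = £6,070.00 / 0.126 = £48,174.6032
Discount to today: PV = £48,174.6032 / (1 + 0.126)^8 = £48,174.6032 / 2.584087 = £18,642.79

£18642.79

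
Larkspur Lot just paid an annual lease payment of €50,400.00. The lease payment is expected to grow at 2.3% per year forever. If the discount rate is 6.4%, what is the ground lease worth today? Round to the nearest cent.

€1257541.46

D₁ = D₀ × (1 + g) = €50,400.00 × 1.023 = €51,559.2000
Growing perpetuity: P = D₁ / (r − g) = €51,559.2000 / (0.064 − 0.023) = €1,257,541.46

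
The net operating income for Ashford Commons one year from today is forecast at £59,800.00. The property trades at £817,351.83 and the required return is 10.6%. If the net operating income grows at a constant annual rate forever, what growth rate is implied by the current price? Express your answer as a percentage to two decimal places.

3.28%

P = D₁/(r−g) ⇒ g = r − D₁/P = 0.106 − £59,800.00/£817,351.83 = 0.032837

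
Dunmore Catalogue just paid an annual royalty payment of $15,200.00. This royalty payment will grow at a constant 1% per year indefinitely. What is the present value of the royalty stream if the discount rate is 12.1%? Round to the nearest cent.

$138306.31

D₁ = D₀ × (1 + g) = $15,200.00 × 1.01 = $15,352.0000
Growing perpetuity: P = D₁ / (r − g) = $15,352.0000 / (0.121 − 0.01) = $138,306.31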